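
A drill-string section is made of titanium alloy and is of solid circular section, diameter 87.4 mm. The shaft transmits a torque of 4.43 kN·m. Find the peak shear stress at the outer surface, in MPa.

J = πd⁴/32 = π(0.0874)⁴/32 = 5.729×10^-6 m⁴.
τ_max = T·r/J = 4430 × 0.0437 / 5.729×10^-6 = 3.379×10^7 Pa.

33.8 MPa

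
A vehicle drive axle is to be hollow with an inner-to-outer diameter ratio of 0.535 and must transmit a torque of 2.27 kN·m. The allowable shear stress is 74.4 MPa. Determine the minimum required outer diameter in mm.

55.3 mm

For a hollow shaft with d_i/d_o = 0.535: τ_max = 16T/(π d_o³ (1−k⁴)), so d_o = [16T/(π τ_allow (1−k⁴))]^(1/3) = [16·2270/(π·7.44×10^7·0.9181)]^(1/3) = 0.05532 m.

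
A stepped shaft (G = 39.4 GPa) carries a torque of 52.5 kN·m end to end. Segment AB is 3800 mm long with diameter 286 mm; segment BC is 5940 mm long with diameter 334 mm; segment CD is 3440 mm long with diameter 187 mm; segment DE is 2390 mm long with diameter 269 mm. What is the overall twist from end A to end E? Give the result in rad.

J_AB = π(0.286)⁴/32 = 6.57×10^-4 m⁴; J_BC = π(0.334)⁴/32 = 1.22×10^-3 m⁴; J_CD = π(0.187)⁴/32 = 1.20×10^-4 m⁴; J_DE = π(0.269)⁴/32 = 5.14×10^-4 m⁴.
θ = (T/G)·Σ L_i/J_i = (52500/39.4×10⁹)·(3.80/6.57×10^-4 + 5.94/1.22×10^-3 + 3.44/1.20×10^-4 + 2.39/5.14×10^-4) = 0.05856 rad.

0.0586 rad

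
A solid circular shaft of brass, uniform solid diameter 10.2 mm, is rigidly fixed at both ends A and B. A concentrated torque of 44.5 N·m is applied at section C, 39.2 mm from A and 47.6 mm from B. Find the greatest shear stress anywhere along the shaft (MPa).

117 MPa

With uniform GJ and both ends fixed, compatibility θ_AC = θ_CB gives T_A·a = T_B·b, together with T_A + T_B = T₀.
T_A = T₀·b/(a+b) = 44.50·47.6/86.80 = 24.40 N·m; T_B = 20.10 N·m.
τ in each portion: τ_AC = 1.17×10^8 Pa, τ_CB = 9.64×10^7 Pa; maximum is in AC.
τ_max = T_AC·r/J = 24.40·0.00510/1.06×10^-9 = 1.171×10^8 Pa.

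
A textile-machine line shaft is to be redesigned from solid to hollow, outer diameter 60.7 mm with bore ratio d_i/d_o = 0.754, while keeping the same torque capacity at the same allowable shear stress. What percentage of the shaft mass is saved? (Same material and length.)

Equal τ_max and T ⇒ the solid shaft needs d_s³ = d_o³(1−k⁴), so d_s = 60.7·(1−0.754⁴)^(1/3) = 53.29 mm.
Area ratio A_h/A_s = d_o²(1−k²)/d_s² = (1−k²)/(1−k⁴)^(2/3) = 0.5598.
Mass saving = 1 − 0.5598 = 44.0 %.

44.0 %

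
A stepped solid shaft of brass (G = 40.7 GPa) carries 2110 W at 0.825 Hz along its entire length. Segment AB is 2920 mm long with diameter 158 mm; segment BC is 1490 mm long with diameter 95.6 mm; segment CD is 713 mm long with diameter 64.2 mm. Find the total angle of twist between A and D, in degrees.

ω = 2π·0.825 = 5.184 rad/s, so T = P/ω = 2110 / 5.184 = 407.1 N·m.
J_AB = π(0.158)⁴/32 = 6.12×10^-5 m⁴; J_BC = π(0.0956)⁴/32 = 8.20×10^-6 m⁴; J_CD = π(0.0642)⁴/32 = 1.67×10^-6 m⁴.
θ = (T/G)·Σ L_i/J_i = (407.1/40.7×10⁹)·(2.92/6.12×10^-5 + 1.49/8.20×10^-6 + 0.713/1.67×10^-6) = 6.570×10^-3 rad.

0.376°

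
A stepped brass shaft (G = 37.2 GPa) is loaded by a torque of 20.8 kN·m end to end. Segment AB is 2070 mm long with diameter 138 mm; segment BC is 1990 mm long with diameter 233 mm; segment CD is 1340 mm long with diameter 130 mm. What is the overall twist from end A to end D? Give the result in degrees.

3.61°

J_AB = π(0.138)⁴/32 = 3.56×10^-5 m⁴; J_BC = π(0.233)⁴/32 = 2.89×10^-4 m⁴; J_CD = π(0.130)⁴/32 = 2.80×10^-5 m⁴.
θ = (T/G)·Σ L_i/J_i = (20800/37.2×10⁹)·(2.07/3.56×10^-5 + 1.99/2.89×10^-4 + 1.34/2.80×10^-5) = 0.06307 rad.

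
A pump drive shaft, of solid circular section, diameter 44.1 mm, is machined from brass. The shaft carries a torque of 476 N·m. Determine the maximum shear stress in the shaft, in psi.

4100 psi

J = πd⁴/32 = π(0.0441)⁴/32 = 3.713×10^-7 m⁴.
τ_max = T·r/J = 476.0 × 0.0221 / 3.713×10^-7 = 2.827×10^7 Pa.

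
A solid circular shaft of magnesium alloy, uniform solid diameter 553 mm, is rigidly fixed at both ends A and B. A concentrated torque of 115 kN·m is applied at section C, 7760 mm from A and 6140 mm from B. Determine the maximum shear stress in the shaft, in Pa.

With uniform GJ and both ends fixed, compatibility θ_AC = θ_CB gives T_A·a = T_B·b, together with T_A + T_B = T₀.
T_A = T₀·b/(a+b) = 115000·6140/13900 = 50800 N·m; T_B = 64200 N·m.
τ in each portion: τ_AC = 1.53×10^6 Pa, τ_CB = 1.93×10^6 Pa; maximum is in CB.
τ_max = T_CB·r/J = 64200·0.277/9.18×10^-3 = 1.933×10^6 Pa.

1.93e6 Pa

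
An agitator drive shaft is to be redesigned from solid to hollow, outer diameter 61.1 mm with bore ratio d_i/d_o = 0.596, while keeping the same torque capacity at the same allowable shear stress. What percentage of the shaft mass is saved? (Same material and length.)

29.5 %

Equal τ_max and T ⇒ the solid shaft needs d_s³ = d_o³(1−k⁴), so d_s = 61.1·(1−0.596⁴)^(1/3) = 58.41 mm.
Area ratio A_h/A_s = d_o²(1−k²)/d_s² = (1−k²)/(1−k⁴)^(2/3) = 0.7054.
Mass saving = 1 − 0.7054 = 29.5 %.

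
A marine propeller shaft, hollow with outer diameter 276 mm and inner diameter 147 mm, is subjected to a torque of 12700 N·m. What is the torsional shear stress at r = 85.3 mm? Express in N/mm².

2.07 N/mm²

J = π(d_o⁴ − d_i⁴)/32 = π(0.276⁴ − 0.147⁴)/32 = 5.238×10^-4 m⁴.
Shear stress varies linearly with radius: τ = T·r/J = 12700 × 0.0853 / 5.238×10^-4 = 2.068×10^6 Pa.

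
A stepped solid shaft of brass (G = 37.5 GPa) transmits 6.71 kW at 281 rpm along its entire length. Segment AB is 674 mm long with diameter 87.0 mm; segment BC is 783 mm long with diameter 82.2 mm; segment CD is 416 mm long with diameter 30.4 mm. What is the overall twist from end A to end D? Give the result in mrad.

32.0 mrad

ω = 2π·281/60 = 29.43 rad/s, so T = P/ω = 6.71×10³ / 29.43 = 228.0 N·m.
J_AB = π(0.0870)⁴/32 = 5.62×10^-6 m⁴; J_BC = π(0.0822)⁴/32 = 4.48×10^-6 m⁴; J_CD = π(0.0304)⁴/32 = 8.38×10^-8 m⁴.
θ = (T/G)·Σ L_i/J_i = (228.0/37.5×10⁹)·(0.674/5.62×10^-6 + 0.783/4.48×10^-6 + 0.416/8.38×10^-8) = 0.03196 rad.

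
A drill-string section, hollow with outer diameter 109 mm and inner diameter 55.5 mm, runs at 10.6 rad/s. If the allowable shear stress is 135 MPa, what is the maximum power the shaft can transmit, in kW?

339 kW

J = π(d_o⁴ − d_i⁴)/32 = π(0.109⁴ − 0.0555⁴)/32 = 1.293×10^-5 m⁴.
T_max = τ_allow·J/r = 1.35×10^8 × 1.293×10^-5 / 0.0545 = 32020 N·m.
ω = 10.6 rad/s, so P_max = T_max·ω = 3.394×10^5 W.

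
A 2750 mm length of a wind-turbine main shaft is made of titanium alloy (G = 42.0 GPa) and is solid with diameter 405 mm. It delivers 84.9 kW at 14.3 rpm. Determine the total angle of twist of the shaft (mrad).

ω = 2π·14.3/60 = 1.497 rad/s, so T = P/ω = 84.9×10³ / 1.497 = 56690 N·m.
J = πd⁴/32 = π(0.405)⁴/32 = 2.641×10^-3 m⁴.
θ = T·L/(G·J) = 56690 × 2.75 / (42.0×10⁹ × 2.641×10^-3) = 1.405×10^-3 rad.

1.41 mrad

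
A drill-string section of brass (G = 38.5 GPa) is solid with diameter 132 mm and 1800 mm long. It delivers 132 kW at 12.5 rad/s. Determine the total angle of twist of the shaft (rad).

0.0166 rad

ω = 12.5 rad/s, so T = P/ω = 132×10³ / 12.50 = 10560 N·m.
J = πd⁴/32 = π(0.132)⁴/32 = 2.981×10^-5 m⁴.
θ = T·L/(G·J) = 10560 × 1.80 / (38.5×10⁹ × 2.981×10^-5) = 0.01656 rad.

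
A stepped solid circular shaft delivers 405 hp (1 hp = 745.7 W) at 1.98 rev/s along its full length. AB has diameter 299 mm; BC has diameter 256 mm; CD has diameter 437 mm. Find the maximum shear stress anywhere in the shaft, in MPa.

7.37 MPa

ω = 2π·1.98 = 12.44 rad/s, so T = P/ω = 405×745.7 / 12.44 = 24280 N·m.
Under the same torque, τ_max = 16T/(πd³) is largest where d is smallest — segment BC (d = 256 mm).
τ_max = 16·24280/(π·(0.256)³) = 7.369×10^6 Pa.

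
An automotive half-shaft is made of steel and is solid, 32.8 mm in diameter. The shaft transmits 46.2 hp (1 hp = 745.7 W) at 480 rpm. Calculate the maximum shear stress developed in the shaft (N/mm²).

ω = 2π·480/60 = 50.27 rad/s, so T = P/ω = 46.2×745.7 / 50.27 = 685.4 N·m.
J = πd⁴/32 = π(0.0328)⁴/32 = 1.136×10^-7 m⁴.
τ_max = T·r/J = 685.4 × 0.0164 / 1.136×10^-7 = 9.892×10^7 Pa.

98.9 N/mm²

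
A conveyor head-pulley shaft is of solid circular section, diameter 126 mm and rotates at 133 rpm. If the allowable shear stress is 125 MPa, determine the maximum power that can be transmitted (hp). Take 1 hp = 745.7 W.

917 hp

J = πd⁴/32 = π(0.126)⁴/32 = 2.474×10^-5 m⁴.
T_max = τ_allow·J/r = 1.25×10^8 × 2.474×10^-5 / 0.0630 = 49100 N·m.
ω = 2π·133/60 = 13.93 rad/s, so P_max = T_max·ω = 6.838×10^5 W.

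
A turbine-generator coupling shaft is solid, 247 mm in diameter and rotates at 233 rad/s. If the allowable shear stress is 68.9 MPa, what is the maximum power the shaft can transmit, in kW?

47500 kW

J = πd⁴/32 = π(0.247)⁴/32 = 3.654×10^-4 m⁴.
T_max = τ_allow·J/r = 6.89×10^7 × 3.654×10^-4 / 0.123 = 203900 N·m.
ω = 233 rad/s, so P_max = T_max·ω = 4.750×10^7 W.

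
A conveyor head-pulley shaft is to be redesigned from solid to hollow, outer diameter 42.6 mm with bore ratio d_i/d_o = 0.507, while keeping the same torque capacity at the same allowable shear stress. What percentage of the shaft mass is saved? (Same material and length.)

22.2 %

Equal τ_max and T ⇒ the solid shaft needs d_s³ = d_o³(1−k⁴), so d_s = 42.6·(1−0.507⁴)^(1/3) = 41.64 mm.
Area ratio A_h/A_s = d_o²(1−k²)/d_s² = (1−k²)/(1−k⁴)^(2/3) = 0.7776.
Mass saving = 1 − 0.7776 = 22.2 %.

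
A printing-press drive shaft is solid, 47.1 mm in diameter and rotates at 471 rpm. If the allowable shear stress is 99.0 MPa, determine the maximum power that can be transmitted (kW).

J = πd⁴/32 = π(0.0471)⁴/32 = 4.832×10^-7 m⁴.
T_max = τ_allow·J/r = 9.90×10^7 × 4.832×10^-7 / 0.0236 = 2031 N·m.
ω = 2π·471/60 = 49.32 rad/s, so P_max = T_max·ω = 1.002×10^5 W.

100 kW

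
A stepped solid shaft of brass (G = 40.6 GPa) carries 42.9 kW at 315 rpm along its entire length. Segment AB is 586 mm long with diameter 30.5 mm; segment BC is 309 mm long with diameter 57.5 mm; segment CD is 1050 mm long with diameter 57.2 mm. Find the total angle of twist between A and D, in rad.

ω = 2π·315/60 = 32.99 rad/s, so T = P/ω = 42.9×10³ / 32.99 = 1301 N·m.
J_AB = π(0.0305)⁴/32 = 8.50×10^-8 m⁴; J_BC = π(0.0575)⁴/32 = 1.07×10^-6 m⁴; J_CD = π(0.0572)⁴/32 = 1.05×10^-6 m⁴.
θ = (T/G)·Σ L_i/J_i = (1301/40.6×10⁹)·(0.586/8.50×10^-8 + 0.309/1.07×10^-6 + 1.05/1.05×10^-6) = 0.2622 rad.

0.262 rad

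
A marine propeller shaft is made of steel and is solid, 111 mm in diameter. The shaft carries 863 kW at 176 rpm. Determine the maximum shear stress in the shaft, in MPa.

174 MPa

ω = 2π·176/60 = 18.43 rad/s, so T = P/ω = 863×10³ / 18.43 = 46820 N·m.
J = πd⁴/32 = π(0.111)⁴/32 = 1.490×10^-5 m⁴.
τ_max = T·r/J = 46820 × 0.0555 / 1.490×10^-5 = 1.744×10^8 Pa.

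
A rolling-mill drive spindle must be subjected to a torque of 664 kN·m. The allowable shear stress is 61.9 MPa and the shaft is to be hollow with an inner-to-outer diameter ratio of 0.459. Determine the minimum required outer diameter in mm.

For a hollow shaft with d_i/d_o = 0.459: τ_max = 16T/(π d_o³ (1−k⁴)), so d_o = [16T/(π τ_allow (1−k⁴))]^(1/3) = [16·664000/(π·6.19×10^7·0.9556)]^(1/3) = 0.3852 m.

385 mm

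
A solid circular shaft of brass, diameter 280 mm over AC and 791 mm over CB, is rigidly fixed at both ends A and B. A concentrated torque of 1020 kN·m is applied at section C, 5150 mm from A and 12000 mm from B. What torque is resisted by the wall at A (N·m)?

Compatibility: T_A·a/J_AC = T_B·b/J_CB with T_A + T_B = T₀.
J_AC = 6.03×10^-4 m⁴, J_CB = 0.0384 m⁴, so T_A = T₀·(J_AC/a)/((J_AC/a)+(J_CB/b)) = 36000 N·m, T_B = 984000 N·m.

36000 N·m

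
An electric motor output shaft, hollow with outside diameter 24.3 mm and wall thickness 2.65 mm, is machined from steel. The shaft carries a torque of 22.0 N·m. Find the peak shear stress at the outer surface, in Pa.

1.25e7 Pa

J = π(d_o⁴ − d_i⁴)/32 = π(0.0243⁴ − 0.0190⁴)/32 = 2.144×10^-8 m⁴.
τ_max = T·r/J = 22.00 × 0.0122 / 2.144×10^-8 = 1.247×10^7 Pa.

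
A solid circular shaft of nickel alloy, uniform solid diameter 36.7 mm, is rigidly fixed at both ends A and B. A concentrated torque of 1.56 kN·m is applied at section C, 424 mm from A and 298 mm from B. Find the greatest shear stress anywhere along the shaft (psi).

13700 psi

With uniform GJ and both ends fixed, compatibility θ_AC = θ_CB gives T_A·a = T_B·b, together with T_A + T_B = T₀.
T_A = T₀·b/(a+b) = 1560·298/722.0 = 643.9 N·m; T_B = 916.1 N·m.
τ in each portion: τ_AC = 6.63×10^7 Pa, τ_CB = 9.44×10^7 Pa; maximum is in CB.
τ_max = T_CB·r/J = 916.1·0.0184/1.78×10^-7 = 9.439×10^7 Pa.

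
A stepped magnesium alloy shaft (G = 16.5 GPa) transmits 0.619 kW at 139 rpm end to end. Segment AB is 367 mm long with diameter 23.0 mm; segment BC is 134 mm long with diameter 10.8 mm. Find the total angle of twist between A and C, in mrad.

ω = 2π·139/60 = 14.56 rad/s, so T = P/ω = 0.619×10³ / 14.56 = 42.53 N·m.
J_AB = π(0.0230)⁴/32 = 2.75×10^-8 m⁴; J_BC = π(0.0108)⁴/32 = 1.34×10^-9 m⁴.
θ = (T/G)·Σ L_i/J_i = (42.53/16.5×10⁹)·(0.367/2.75×10^-8 + 0.134/1.34×10^-9) = 0.2930 rad.

293 mrad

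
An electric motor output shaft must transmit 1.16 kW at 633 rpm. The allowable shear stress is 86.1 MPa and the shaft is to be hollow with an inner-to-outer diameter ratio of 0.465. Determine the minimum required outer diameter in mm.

ω = 2π·633/60 = 66.29 rad/s, so T = P/ω = 1.16×10³ / 66.29 = 17.50 N·m.
For a hollow shaft with d_i/d_o = 0.465: τ_max = 16T/(π d_o³ (1−k⁴)), so d_o = [16T/(π τ_allow (1−k⁴))]^(1/3) = [16·17.50/(π·8.61×10^7·0.9532)]^(1/3) = 0.01028 m.

10.3 mm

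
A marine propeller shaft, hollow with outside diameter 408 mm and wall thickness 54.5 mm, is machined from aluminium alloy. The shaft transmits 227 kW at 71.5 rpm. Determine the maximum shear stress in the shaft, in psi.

ω = 2π·71.5/60 = 7.487 rad/s, so T = P/ω = 227×10³ / 7.487 = 30320 N·m.
J = π(d_o⁴ − d_i⁴)/32 = π(0.408⁴ − 0.299⁴)/32 = 1.936×10^-3 m⁴.
τ_max = T·r/J = 30320 × 0.204 / 1.936×10^-3 = 3.195×10^6 Pa.

463 psi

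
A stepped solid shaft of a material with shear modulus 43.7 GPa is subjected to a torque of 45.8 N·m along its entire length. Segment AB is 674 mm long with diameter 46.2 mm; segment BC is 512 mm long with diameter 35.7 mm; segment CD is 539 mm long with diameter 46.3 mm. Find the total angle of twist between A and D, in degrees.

0.355°

J_AB = π(0.0462)⁴/32 = 4.47×10^-7 m⁴; J_BC = π(0.0357)⁴/32 = 1.59×10^-7 m⁴; J_CD = π(0.0463)⁴/32 = 4.51×10^-7 m⁴.
θ = (T/G)·Σ L_i/J_i = (45.80/43.7×10⁹)·(0.674/4.47×10^-7 + 0.512/1.59×10^-7 + 0.539/4.51×10^-7) = 6.196×10^-3 rad.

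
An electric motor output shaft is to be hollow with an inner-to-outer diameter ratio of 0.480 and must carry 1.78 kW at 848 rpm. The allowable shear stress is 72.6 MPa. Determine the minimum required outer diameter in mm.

ω = 2π·848/60 = 88.80 rad/s, so T = P/ω = 1.78×10³ / 88.80 = 20.04 N·m.
For a hollow shaft with d_i/d_o = 0.480: τ_max = 16T/(π d_o³ (1−k⁴)), so d_o = [16T/(π τ_allow (1−k⁴))]^(1/3) = [16·20.04/(π·7.26×10^7·0.9469)]^(1/3) = 0.01141 m.

11.4 mm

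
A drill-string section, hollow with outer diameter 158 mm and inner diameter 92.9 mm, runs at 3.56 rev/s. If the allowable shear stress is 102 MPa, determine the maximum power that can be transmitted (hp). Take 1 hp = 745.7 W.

2090 hp

J = π(d_o⁴ − d_i⁴)/32 = π(0.158⁴ − 0.0929⁴)/32 = 5.387×10^-5 m⁴.
T_max = τ_allow·J/r = 1.02×10^8 × 5.387×10^-5 / 0.0790 = 69550 N·m.
ω = 2π·3.56 = 22.37 rad/s, so P_max = T_max·ω = 1.556×10^6 W.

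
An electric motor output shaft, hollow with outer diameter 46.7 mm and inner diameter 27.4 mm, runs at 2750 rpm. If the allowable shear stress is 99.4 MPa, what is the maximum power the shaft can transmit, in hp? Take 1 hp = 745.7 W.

677 hp

J = π(d_o⁴ − d_i⁴)/32 = π(0.0467⁴ − 0.0274⁴)/32 = 4.116×10^-7 m⁴.
T_max = τ_allow·J/r = 9.94×10^7 × 4.116×10^-7 / 0.0234 = 1752 N·m.
ω = 2π·2750/60 = 288.0 rad/s, so P_max = T_max·ω = 5.046×10^5 W.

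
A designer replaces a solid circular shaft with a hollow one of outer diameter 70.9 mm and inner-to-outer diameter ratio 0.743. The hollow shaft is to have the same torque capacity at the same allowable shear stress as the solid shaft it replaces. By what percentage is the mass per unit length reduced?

42.9 %

Equal τ_max and T ⇒ the solid shaft needs d_s³ = d_o³(1−k⁴), so d_s = 70.9·(1−0.743⁴)^(1/3) = 62.81 mm.
Area ratio A_h/A_s = d_o²(1−k²)/d_s² = (1−k²)/(1−k⁴)^(2/3) = 0.5708.
Mass saving = 1 − 0.5708 = 42.9 %.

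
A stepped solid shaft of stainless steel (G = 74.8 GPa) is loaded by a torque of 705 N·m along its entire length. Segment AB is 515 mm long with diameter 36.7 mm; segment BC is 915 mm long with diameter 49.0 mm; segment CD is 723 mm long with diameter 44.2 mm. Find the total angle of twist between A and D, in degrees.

3.48°

J_AB = π(0.0367)⁴/32 = 1.78×10^-7 m⁴; J_BC = π(0.0490)⁴/32 = 5.66×10^-7 m⁴; J_CD = π(0.0442)⁴/32 = 3.75×10^-7 m⁴.
θ = (T/G)·Σ L_i/J_i = (705.0/74.8×10⁹)·(0.515/1.78×10^-7 + 0.915/5.66×10^-7 + 0.723/3.75×10^-7) = 0.06068 rad.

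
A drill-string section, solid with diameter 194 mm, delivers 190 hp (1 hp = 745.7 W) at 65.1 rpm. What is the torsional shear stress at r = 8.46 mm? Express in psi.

ω = 2π·65.1/60 = 6.817 rad/s, so T = P/ω = 190×745.7 / 6.817 = 20780 N·m.
J = πd⁴/32 = π(0.194)⁴/32 = 1.391×10^-4 m⁴.
Shear stress varies linearly with radius: τ = T·r/J = 20780 × 0.00846 / 1.391×10^-4 = 1.264×10^6 Pa.

183 psi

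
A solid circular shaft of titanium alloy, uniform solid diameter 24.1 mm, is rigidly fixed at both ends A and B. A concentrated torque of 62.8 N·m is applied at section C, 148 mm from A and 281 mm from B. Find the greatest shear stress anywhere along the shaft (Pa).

1.50e7 Pa

With uniform GJ and both ends fixed, compatibility θ_AC = θ_CB gives T_A·a = T_B·b, together with T_A + T_B = T₀.
T_A = T₀·b/(a+b) = 62.80·281/429.0 = 41.13 N·m; T_B = 21.67 N·m.
τ in each portion: τ_AC = 1.50×10^7 Pa, τ_CB = 7.88×10^6 Pa; maximum is in AC.
τ_max = T_AC·r/J = 41.13·0.0120/3.31×10^-8 = 1.497×10^7 Pa.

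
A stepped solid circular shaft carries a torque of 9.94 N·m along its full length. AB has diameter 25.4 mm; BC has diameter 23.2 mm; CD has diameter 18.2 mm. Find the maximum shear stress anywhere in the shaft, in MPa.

8.40 MPa

Under the same torque, τ_max = 16T/(πd³) is largest where d is smallest — segment CD (d = 18.2 mm).
τ_max = 16·9.940/(π·(0.0182)³) = 8.397×10^6 Pa.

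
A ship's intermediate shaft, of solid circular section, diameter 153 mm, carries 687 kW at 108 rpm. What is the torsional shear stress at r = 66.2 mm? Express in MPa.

74.7 MPa

ω = 2π·108/60 = 11.31 rad/s, so T = P/ω = 687×10³ / 11.31 = 60740 N·m.
J = πd⁴/32 = π(0.153)⁴/32 = 5.380×10^-5 m⁴.
Shear stress varies linearly with radius: τ = T·r/J = 60740 × 0.0662 / 5.380×10^-5 = 7.475×10^7 Pa.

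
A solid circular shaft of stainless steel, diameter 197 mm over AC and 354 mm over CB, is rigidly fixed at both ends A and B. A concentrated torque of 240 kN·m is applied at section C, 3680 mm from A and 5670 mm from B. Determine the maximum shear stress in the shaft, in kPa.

24000 kPa

Compatibility: T_A·a/J_AC = T_B·b/J_CB with T_A + T_B = T₀.
J_AC = 1.48×10^-4 m⁴, J_CB = 1.54×10^-3 m⁴, so T_A = T₀·(J_AC/a)/((J_AC/a)+(J_CB/b)) = 30900 N·m, T_B = 209100 N·m.
τ in each portion: τ_AC = 2.06×10^7 Pa, τ_CB = 2.40×10^7 Pa; maximum is in CB.
τ_max = T_CB·r/J = 209100·0.177/1.54×10^-3 = 2.401×10^7 Pa.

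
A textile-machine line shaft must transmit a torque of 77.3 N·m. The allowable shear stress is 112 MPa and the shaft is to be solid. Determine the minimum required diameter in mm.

15.2 mm

For a solid shaft τ_max = 16T/(πd³), so d = (16T/(π τ_allow))^(1/3) = (16·77.30/(π·1.12×10^8))^(1/3) = 0.01520 m.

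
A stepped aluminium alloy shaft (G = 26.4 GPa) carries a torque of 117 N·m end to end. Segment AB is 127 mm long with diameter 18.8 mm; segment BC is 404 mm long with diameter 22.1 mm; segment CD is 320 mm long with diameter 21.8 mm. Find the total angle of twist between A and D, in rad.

0.186 rad

J_AB = π(0.0188)⁴/32 = 1.23×10^-8 m⁴; J_BC = π(0.0221)⁴/32 = 2.34×10^-8 m⁴; J_CD = π(0.0218)⁴/32 = 2.22×10^-8 m⁴.
θ = (T/G)·Σ L_i/J_i = (117.0/26.4×10⁹)·(0.127/1.23×10^-8 + 0.404/2.34×10^-8 + 0.320/2.22×10^-8) = 0.1863 rad.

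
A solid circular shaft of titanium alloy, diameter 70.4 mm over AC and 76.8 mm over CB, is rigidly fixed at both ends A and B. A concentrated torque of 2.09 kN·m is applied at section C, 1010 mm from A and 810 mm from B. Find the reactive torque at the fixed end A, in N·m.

Compatibility: T_A·a/J_AC = T_B·b/J_CB with T_A + T_B = T₀.
J_AC = 2.41×10^-6 m⁴, J_CB = 3.42×10^-6 m⁴, so T_A = T₀·(J_AC/a)/((J_AC/a)+(J_CB/b)) = 755.6 N·m, T_B = 1334 N·m.

756 N·m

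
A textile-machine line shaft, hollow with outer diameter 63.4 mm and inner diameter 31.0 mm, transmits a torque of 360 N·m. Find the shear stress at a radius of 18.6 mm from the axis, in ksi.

J = π(d_o⁴ − d_i⁴)/32 = π(0.0634⁴ − 0.0310⁴)/32 = 1.496×10^-6 m⁴.
Shear stress varies linearly with radius: τ = T·r/J = 360.0 × 0.0186 / 1.496×10^-6 = 4.477×10^6 Pa.

0.649 ksi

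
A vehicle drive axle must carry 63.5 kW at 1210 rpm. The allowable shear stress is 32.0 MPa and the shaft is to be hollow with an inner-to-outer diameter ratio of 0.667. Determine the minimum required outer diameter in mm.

46.3 mm

ω = 2π·1210/60 = 126.7 rad/s, so T = P/ω = 63.5×10³ / 126.7 = 501.1 N·m.
For a hollow shaft with d_i/d_o = 0.667: τ_max = 16T/(π d_o³ (1−k⁴)), so d_o = [16T/(π τ_allow (1−k⁴))]^(1/3) = [16·501.1/(π·3.20×10^7·0.8021)]^(1/3) = 0.04633 m.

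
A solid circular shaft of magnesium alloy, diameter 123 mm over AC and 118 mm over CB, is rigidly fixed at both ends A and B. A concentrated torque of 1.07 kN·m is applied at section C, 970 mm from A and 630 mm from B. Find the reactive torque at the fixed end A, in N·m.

464 N·m

Compatibility: T_A·a/J_AC = T_B·b/J_CB with T_A + T_B = T₀.
J_AC = 2.25×10^-5 m⁴, J_CB = 1.90×10^-5 m⁴, so T_A = T₀·(J_AC/a)/((J_AC/a)+(J_CB/b)) = 464.4 N·m, T_B = 605.6 N·m.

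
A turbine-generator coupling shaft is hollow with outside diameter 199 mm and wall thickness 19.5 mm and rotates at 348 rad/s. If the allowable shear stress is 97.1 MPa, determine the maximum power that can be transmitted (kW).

30400 kW

J = π(d_o⁴ − d_i⁴)/32 = π(0.199⁴ − 0.160⁴)/32 = 8.962×10^-5 m⁴.
T_max = τ_allow·J/r = 9.71×10^7 × 8.962×10^-5 / 0.0995 = 87460 N·m.
ω = 348 rad/s, so P_max = T_max·ω = 3.044×10^7 W.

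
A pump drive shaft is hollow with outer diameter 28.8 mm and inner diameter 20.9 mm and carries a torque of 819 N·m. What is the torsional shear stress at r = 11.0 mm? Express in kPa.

J = π(d_o⁴ − d_i⁴)/32 = π(0.0288⁴ − 0.0209⁴)/32 = 4.881×10^-8 m⁴.
Shear stress varies linearly with radius: τ = T·r/J = 819.0 × 0.0110 / 4.881×10^-8 = 1.846×10^8 Pa.

185000 kPa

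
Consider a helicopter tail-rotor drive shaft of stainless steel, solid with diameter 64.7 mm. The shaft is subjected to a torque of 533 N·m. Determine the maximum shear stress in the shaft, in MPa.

10.0 MPa

J = πd⁴/32 = π(0.0647)⁴/32 = 1.720×10^-6 m⁴.
τ_max = T·r/J = 533.0 × 0.0324 / 1.720×10^-6 = 1.002×10^7 Pa.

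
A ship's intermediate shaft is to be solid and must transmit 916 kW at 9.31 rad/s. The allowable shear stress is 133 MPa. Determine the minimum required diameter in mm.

ω = 9.31 rad/s, so T = P/ω = 916×10³ / 9.310 = 98390 N·m.
For a solid shaft τ_max = 16T/(πd³), so d = (16T/(π τ_allow))^(1/3) = (16·98390/(π·1.33×10^8))^(1/3) = 0.1556 m.

156 mm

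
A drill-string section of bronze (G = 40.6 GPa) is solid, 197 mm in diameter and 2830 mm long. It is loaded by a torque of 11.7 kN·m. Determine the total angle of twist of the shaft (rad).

0.00552 rad

J = πd⁴/32 = π(0.197)⁴/32 = 1.479×10^-4 m⁴.
θ = T·L/(G·J) = 11700 × 2.83 / (40.6×10⁹ × 1.479×10^-4) = 5.515×10^-3 rad.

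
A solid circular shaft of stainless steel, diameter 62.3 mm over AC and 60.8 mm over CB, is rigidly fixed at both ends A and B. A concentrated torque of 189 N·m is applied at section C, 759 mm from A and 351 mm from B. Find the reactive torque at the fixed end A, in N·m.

Compatibility: T_A·a/J_AC = T_B·b/J_CB with T_A + T_B = T₀.
J_AC = 1.48×10^-6 m⁴, J_CB = 1.34×10^-6 m⁴, so T_A = T₀·(J_AC/a)/((J_AC/a)+(J_CB/b)) = 63.82 N·m, T_B = 125.2 N·m.

63.8 N·m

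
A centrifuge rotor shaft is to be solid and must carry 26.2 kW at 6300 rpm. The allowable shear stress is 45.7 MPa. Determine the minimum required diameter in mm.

16.4 mm

ω = 2π·6300/60 = 659.7 rad/s, so T = P/ω = 26.2×10³ / 659.7 = 39.71 N·m.
For a solid shaft τ_max = 16T/(πd³), so d = (16T/(π τ_allow))^(1/3) = (16·39.71/(π·4.57×10^7))^(1/3) = 0.01642 m.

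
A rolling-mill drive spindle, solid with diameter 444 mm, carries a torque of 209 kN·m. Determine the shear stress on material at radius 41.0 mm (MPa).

J = πd⁴/32 = π(0.444)⁴/32 = 3.815×10^-3 m⁴.
Shear stress varies linearly with radius: τ = T·r/J = 209000 × 0.0410 / 3.815×10^-3 = 2.246×10^6 Pa.

2.25 MPa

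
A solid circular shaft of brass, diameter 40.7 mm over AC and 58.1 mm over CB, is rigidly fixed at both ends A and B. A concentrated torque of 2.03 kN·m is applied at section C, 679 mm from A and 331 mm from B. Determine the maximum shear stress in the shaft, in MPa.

Compatibility: T_A·a/J_AC = T_B·b/J_CB with T_A + T_B = T₀.
J_AC = 2.69×10^-7 m⁴, J_CB = 1.12×10^-6 m⁴, so T_A = T₀·(J_AC/a)/((J_AC/a)+(J_CB/b)) = 213.3 N·m, T_B = 1817 N·m.
τ in each portion: τ_AC = 1.61×10^7 Pa, τ_CB = 4.72×10^7 Pa; maximum is in CB.
τ_max = T_CB·r/J = 1817·0.0290/1.12×10^-6 = 4.718×10^7 Pa.

47.2 MPa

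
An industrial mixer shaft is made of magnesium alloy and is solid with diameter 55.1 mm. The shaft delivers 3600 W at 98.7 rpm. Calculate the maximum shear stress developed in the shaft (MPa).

ω = 2π·98.7/60 = 10.34 rad/s, so T = P/ω = 3600 / 10.34 = 348.3 N·m.
J = πd⁴/32 = π(0.0551)⁴/32 = 9.049×10^-7 m⁴.
τ_max = T·r/J = 348.3 × 0.0276 / 9.049×10^-7 = 1.060×10^7 Pa.

10.6 MPa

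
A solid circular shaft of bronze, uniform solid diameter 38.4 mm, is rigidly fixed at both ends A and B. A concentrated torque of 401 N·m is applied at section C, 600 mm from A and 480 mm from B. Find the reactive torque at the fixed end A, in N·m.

178 N·m

With uniform GJ and both ends fixed, compatibility θ_AC = θ_CB gives T_A·a = T_B·b, together with T_A + T_B = T₀.
T_A = T₀·b/(a+b) = 401.0·480/1080 = 178.2 N·m; T_B = 222.8 N·m.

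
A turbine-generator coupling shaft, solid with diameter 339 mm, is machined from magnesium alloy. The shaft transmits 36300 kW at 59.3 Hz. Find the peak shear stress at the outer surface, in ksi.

ω = 2π·59.3 = 372.6 rad/s, so T = P/ω = 36300×10³ / 372.6 = 97430 N·m.
J = πd⁴/32 = π(0.339)⁴/32 = 1.297×10^-3 m⁴.
τ_max = T·r/J = 97430 × 0.170 / 1.297×10^-3 = 1.274×10^7 Pa.

1.85 ksi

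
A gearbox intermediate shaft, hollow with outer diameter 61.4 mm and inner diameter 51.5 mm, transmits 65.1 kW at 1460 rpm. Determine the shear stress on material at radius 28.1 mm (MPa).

ω = 2π·1460/60 = 152.9 rad/s, so T = P/ω = 65.1×10³ / 152.9 = 425.8 N·m.
J = π(d_o⁴ − d_i⁴)/32 = π(0.0614⁴ − 0.0515⁴)/32 = 7.047×10^-7 m⁴.
Shear stress varies linearly with radius: τ = T·r/J = 425.8 × 0.0281 / 7.047×10^-7 = 1.698×10^7 Pa.

17.0 MPa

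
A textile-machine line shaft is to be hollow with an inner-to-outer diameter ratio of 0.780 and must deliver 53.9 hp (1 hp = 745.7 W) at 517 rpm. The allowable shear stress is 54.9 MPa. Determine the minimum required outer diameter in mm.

ω = 2π·517/60 = 54.14 rad/s, so T = P/ω = 53.9×745.7 / 54.14 = 742.4 N·m.
For a hollow shaft with d_i/d_o = 0.780: τ_max = 16T/(π d_o³ (1−k⁴)), so d_o = [16T/(π τ_allow (1−k⁴))]^(1/3) = [16·742.4/(π·5.49×10^7·0.6298)]^(1/3) = 0.04782 m.

47.8 mm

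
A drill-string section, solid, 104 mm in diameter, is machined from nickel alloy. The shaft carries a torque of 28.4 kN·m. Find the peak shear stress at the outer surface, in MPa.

129 MPa

J = πd⁴/32 = π(0.104)⁴/32 = 1.149×10^-5 m⁴.
τ_max = T·r/J = 28400 × 0.0520 / 1.149×10^-5 = 1.286×10^8 Pa.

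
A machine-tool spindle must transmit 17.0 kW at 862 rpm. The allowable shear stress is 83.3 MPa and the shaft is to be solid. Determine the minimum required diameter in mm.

22.6 mm

ω = 2π·862/60 = 90.27 rad/s, so T = P/ω = 17.0×10³ / 90.27 = 188.3 N·m.
For a solid shaft τ_max = 16T/(πd³), so d = (16T/(π τ_allow))^(1/3) = (16·188.3/(π·8.33×10^7))^(1/3) = 0.02258 m.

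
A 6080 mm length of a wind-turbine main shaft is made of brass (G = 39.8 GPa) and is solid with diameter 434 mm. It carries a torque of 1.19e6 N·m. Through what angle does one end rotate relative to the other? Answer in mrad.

52.2 mrad

J = πd⁴/32 = π(0.434)⁴/32 = 3.483×10^-3 m⁴.
θ = T·L/(G·J) = 1.190e6 × 6.08 / (39.8×10⁹ × 3.483×10^-3) = 0.05219 rad.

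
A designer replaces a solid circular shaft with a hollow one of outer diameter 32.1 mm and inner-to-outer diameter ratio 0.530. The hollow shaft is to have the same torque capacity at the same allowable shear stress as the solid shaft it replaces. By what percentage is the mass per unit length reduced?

Equal τ_max and T ⇒ the solid shaft needs d_s³ = d_o³(1−k⁴), so d_s = 32.1·(1−0.530⁴)^(1/3) = 31.23 mm.
Area ratio A_h/A_s = d_o²(1−k²)/d_s² = (1−k²)/(1−k⁴)^(2/3) = 0.7596.
Mass saving = 1 − 0.7596 = 24.0 %.

24.0 %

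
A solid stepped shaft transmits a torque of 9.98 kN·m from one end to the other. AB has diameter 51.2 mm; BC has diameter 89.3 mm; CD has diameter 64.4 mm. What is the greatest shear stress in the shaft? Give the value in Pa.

Under the same torque, τ_max = 16T/(πd³) is largest where d is smallest — segment AB (d = 51.2 mm).
τ_max = 16·9980/(π·(0.0512)³) = 3.787×10^8 Pa.

3.79e8 Pa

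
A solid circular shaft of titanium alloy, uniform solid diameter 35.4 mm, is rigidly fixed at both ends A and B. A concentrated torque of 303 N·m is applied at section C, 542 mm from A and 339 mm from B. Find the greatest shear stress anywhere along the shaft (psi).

3100 psi

With uniform GJ and both ends fixed, compatibility θ_AC = θ_CB gives T_A·a = T_B·b, together with T_A + T_B = T₀.
T_A = T₀·b/(a+b) = 303.0·339/881.0 = 116.6 N·m; T_B = 186.4 N·m.
τ in each portion: τ_AC = 1.34×10^7 Pa, τ_CB = 2.14×10^7 Pa; maximum is in CB.
τ_max = T_CB·r/J = 186.4·0.0177/1.54×10^-7 = 2.140×10^7 Pa.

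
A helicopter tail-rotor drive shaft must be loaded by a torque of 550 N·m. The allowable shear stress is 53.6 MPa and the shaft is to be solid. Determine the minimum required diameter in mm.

For a solid shaft τ_max = 16T/(πd³), so d = (16T/(π τ_allow))^(1/3) = (16·550.0/(π·5.36×10^7))^(1/3) = 0.03739 m.

37.4 mm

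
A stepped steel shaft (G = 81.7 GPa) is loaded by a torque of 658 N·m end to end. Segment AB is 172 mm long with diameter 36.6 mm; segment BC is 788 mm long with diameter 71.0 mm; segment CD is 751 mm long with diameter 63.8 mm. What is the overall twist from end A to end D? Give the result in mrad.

J_AB = π(0.0366)⁴/32 = 1.76×10^-7 m⁴; J_BC = π(0.0710)⁴/32 = 2.49×10^-6 m⁴; J_CD = π(0.0638)⁴/32 = 1.63×10^-6 m⁴.
θ = (T/G)·Σ L_i/J_i = (658.0/81.7×10⁹)·(0.172/1.76×10^-7 + 0.788/2.49×10^-6 + 0.751/1.63×10^-6) = 0.01413 rad.

14.1 mrad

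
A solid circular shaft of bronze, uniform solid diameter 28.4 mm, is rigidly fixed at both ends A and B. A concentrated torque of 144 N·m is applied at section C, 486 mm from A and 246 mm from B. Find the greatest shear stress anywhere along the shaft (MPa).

21.3 MPa

With uniform GJ and both ends fixed, compatibility θ_AC = θ_CB gives T_A·a = T_B·b, together with T_A + T_B = T₀.
T_A = T₀·b/(a+b) = 144.0·246/732.0 = 48.39 N·m; T_B = 95.61 N·m.
τ in each portion: τ_AC = 1.08×10^7 Pa, τ_CB = 2.13×10^7 Pa; maximum is in CB.
τ_max = T_CB·r/J = 95.61·0.0142/6.39×10^-8 = 2.126×10^7 Pa.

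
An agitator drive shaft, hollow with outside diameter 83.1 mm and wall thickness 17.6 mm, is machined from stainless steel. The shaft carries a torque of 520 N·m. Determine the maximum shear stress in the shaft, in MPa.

J = π(d_o⁴ − d_i⁴)/32 = π(0.0831⁴ − 0.0479⁴)/32 = 4.165×10^-6 m⁴.
τ_max = T·r/J = 520.0 × 0.0415 / 4.165×10^-6 = 5.188×10^6 Pa.

5.19 MPa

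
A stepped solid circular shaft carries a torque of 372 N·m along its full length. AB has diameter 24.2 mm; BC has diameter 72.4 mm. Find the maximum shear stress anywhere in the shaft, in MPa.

134 MPa

Under the same torque, τ_max = 16T/(πd³) is largest where d is smallest — segment AB (d = 24.2 mm).
τ_max = 16·372.0/(π·(0.0242)³) = 1.337×10^8 Pa.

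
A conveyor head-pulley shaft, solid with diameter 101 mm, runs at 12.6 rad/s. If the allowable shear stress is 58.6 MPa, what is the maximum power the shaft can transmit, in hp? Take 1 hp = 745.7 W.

J = πd⁴/32 = π(0.101)⁴/32 = 1.022×10^-5 m⁴.
T_max = τ_allow·J/r = 5.86×10^7 × 1.022×10^-5 / 0.0505 = 11850 N·m.
ω = 12.6 rad/s, so P_max = T_max·ω = 1.494×10^5 W.

200 hp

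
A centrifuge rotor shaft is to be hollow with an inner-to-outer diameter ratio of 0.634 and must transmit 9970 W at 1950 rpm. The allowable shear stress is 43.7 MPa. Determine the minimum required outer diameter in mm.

18.9 mm

ω = 2π·1950/60 = 204.2 rad/s, so T = P/ω = 9970 / 204.2 = 48.82 N·m.
For a hollow shaft with d_i/d_o = 0.634: τ_max = 16T/(π d_o³ (1−k⁴)), so d_o = [16T/(π τ_allow (1−k⁴))]^(1/3) = [16·48.82/(π·4.37×10^7·0.8384)]^(1/3) = 0.01893 m.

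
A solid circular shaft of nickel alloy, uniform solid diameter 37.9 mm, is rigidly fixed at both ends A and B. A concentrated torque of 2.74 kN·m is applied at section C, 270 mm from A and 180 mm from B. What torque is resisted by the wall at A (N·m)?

1100 N·m

With uniform GJ and both ends fixed, compatibility θ_AC = θ_CB gives T_A·a = T_B·b, together with T_A + T_B = T₀.
T_A = T₀·b/(a+b) = 2740·180/450.0 = 1096 N·m; T_B = 1644 N·m.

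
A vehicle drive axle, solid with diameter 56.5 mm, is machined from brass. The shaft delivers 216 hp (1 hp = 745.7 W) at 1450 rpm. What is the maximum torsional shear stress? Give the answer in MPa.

30.0 MPa

ω = 2π·1450/60 = 151.8 rad/s, so T = P/ω = 216×745.7 / 151.8 = 1061 N·m.
J = πd⁴/32 = π(0.0565)⁴/32 = 1.000×10^-6 m⁴.
τ_max = T·r/J = 1061 × 0.0283 / 1.000×10^-6 = 2.995×10^7 Pa.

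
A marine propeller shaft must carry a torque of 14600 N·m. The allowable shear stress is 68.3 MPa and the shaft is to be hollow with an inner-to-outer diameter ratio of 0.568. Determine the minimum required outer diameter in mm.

107 mm

For a hollow shaft with d_i/d_o = 0.568: τ_max = 16T/(π d_o³ (1−k⁴)), so d_o = [16T/(π τ_allow (1−k⁴))]^(1/3) = [16·14600/(π·6.83×10^7·0.8959)]^(1/3) = 0.1067 m.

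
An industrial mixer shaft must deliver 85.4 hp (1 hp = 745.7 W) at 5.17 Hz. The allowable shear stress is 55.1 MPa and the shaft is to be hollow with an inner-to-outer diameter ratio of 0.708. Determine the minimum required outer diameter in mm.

62.3 mm

ω = 2π·5.17 = 32.48 rad/s, so T = P/ω = 85.4×745.7 / 32.48 = 1960 N·m.
For a hollow shaft with d_i/d_o = 0.708: τ_max = 16T/(π d_o³ (1−k⁴)), so d_o = [16T/(π τ_allow (1−k⁴))]^(1/3) = [16·1960/(π·5.51×10^7·0.7487)]^(1/3) = 0.06232 m.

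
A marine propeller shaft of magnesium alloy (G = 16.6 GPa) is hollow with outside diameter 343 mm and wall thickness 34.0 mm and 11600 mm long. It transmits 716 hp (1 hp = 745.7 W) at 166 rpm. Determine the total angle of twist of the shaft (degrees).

ω = 2π·166/60 = 17.38 rad/s, so T = P/ω = 716×745.7 / 17.38 = 30710 N·m.
J = π(d_o⁴ − d_i⁴)/32 = π(0.343⁴ − 0.275⁴)/32 = 7.974×10^-4 m⁴.
θ = T·L/(G·J) = 30710 × 11.6 / (16.6×10⁹ × 7.974×10^-4) = 0.02692 rad.

1.54°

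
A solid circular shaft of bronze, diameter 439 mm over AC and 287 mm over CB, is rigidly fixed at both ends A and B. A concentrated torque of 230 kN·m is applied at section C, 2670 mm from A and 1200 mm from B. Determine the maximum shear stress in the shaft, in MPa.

14.3 MPa

Compatibility: T_A·a/J_AC = T_B·b/J_CB with T_A + T_B = T₀.
J_AC = 3.65×10^-3 m⁴, J_CB = 6.66×10^-4 m⁴, so T_A = T₀·(J_AC/a)/((J_AC/a)+(J_CB/b)) = 163500 N·m, T_B = 66470 N·m.
τ in each portion: τ_AC = 9.84×10^6 Pa, τ_CB = 1.43×10^7 Pa; maximum is in CB.
τ_max = T_CB·r/J = 66470·0.143/6.66×10^-4 = 1.432×10^7 Pa.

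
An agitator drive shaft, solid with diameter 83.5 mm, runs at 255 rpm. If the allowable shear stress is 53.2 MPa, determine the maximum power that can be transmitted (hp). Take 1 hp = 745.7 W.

J = πd⁴/32 = π(0.0835)⁴/32 = 4.772×10^-6 m⁴.
T_max = τ_allow·J/r = 5.32×10^7 × 4.772×10^-6 / 0.0418 = 6081 N·m.
ω = 2π·255/60 = 26.70 rad/s, so P_max = T_max·ω = 1.624×10^5 W.

218 hp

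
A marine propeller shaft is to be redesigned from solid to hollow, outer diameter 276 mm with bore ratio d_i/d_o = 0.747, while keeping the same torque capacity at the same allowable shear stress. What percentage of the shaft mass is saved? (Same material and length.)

Equal τ_max and T ⇒ the solid shaft needs d_s³ = d_o³(1−k⁴), so d_s = 276·(1−0.747⁴)^(1/3) = 243.7 mm.
Area ratio A_h/A_s = d_o²(1−k²)/d_s² = (1−k²)/(1−k⁴)^(2/3) = 0.5668.
Mass saving = 1 − 0.5668 = 43.3 %.

43.3 %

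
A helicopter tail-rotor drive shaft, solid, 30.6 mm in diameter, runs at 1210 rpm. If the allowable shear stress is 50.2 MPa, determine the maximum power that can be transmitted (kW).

35.8 kW

J = πd⁴/32 = π(0.0306)⁴/32 = 8.608×10^-8 m⁴.
T_max = τ_allow·J/r = 5.02×10^7 × 8.608×10^-8 / 0.0153 = 282.4 N·m.
ω = 2π·1210/60 = 126.7 rad/s, so P_max = T_max·ω = 3.579×10^4 W.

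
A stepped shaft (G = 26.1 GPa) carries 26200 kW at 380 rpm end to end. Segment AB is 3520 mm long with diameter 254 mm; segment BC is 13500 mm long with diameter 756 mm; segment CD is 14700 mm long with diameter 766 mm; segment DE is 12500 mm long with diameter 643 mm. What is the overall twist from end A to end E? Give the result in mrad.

ω = 2π·380/60 = 39.79 rad/s, so T = P/ω = 26200×10³ / 39.79 = 658400 N·m.
J_AB = π(0.254)⁴/32 = 4.09×10^-4 m⁴; J_BC = π(0.756)⁴/32 = 0.0321 m⁴; J_CD = π(0.766)⁴/32 = 0.0338 m⁴; J_DE = π(0.643)⁴/32 = 0.0168 m⁴.
θ = (T/G)·Σ L_i/J_i = (658400/26.1×10⁹)·(3.52/4.09×10^-4 + 13.5/0.0321 + 14.7/0.0338 + 12.5/0.0168) = 0.2577 rad.

258 mrad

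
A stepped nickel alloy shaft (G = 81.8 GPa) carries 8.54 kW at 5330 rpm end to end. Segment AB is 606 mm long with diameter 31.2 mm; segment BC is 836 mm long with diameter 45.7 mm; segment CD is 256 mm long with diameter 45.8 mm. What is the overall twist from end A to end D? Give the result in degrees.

ω = 2π·5330/60 = 558.2 rad/s, so T = P/ω = 8.54×10³ / 558.2 = 15.30 N·m.
J_AB = π(0.0312)⁴/32 = 9.30×10^-8 m⁴; J_BC = π(0.0457)⁴/32 = 4.28×10^-7 m⁴; J_CD = π(0.0458)⁴/32 = 4.32×10^-7 m⁴.
θ = (T/G)·Σ L_i/J_i = (15.30/81.8×10⁹)·(0.606/9.30×10^-8 + 0.836/4.28×10^-7 + 0.256/4.32×10^-7) = 1.694×10^-3 rad.

0.0971°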